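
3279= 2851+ 428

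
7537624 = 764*9866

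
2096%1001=94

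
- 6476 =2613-9089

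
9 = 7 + 2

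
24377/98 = 24377/98 = 248.74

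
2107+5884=7991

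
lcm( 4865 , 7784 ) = 38920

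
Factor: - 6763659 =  - 3^1*7^1 *322079^1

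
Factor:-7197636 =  - 2^2*3^1*599803^1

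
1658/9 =184  +  2/9 = 184.22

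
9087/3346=9087/3346 = 2.72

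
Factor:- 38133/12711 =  - 3 = -3^1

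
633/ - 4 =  - 159 + 3/4 = - 158.25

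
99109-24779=74330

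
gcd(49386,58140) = 6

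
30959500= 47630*650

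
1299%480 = 339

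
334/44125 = 334/44125  =  0.01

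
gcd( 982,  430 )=2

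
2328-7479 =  -5151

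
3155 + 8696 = 11851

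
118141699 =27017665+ 91124034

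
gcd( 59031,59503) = 1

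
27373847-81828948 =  - 54455101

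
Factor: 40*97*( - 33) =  -2^3*3^1*5^1 *11^1*97^1=- 128040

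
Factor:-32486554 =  - 2^1 * 29^1*560113^1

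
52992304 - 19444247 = 33548057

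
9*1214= 10926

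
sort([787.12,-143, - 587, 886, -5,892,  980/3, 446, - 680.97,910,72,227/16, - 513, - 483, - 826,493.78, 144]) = [ - 826, - 680.97, - 587, - 513 , - 483, - 143,- 5,227/16,72, 144,980/3,446,493.78, 787.12, 886 , 892,910]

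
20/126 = 10/63=   0.16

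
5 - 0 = 5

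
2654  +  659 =3313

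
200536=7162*28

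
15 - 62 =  - 47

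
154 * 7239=1114806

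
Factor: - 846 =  -2^1*3^2*47^1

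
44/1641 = 44/1641  =  0.03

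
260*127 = 33020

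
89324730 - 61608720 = 27716010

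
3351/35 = 95 + 26/35 = 95.74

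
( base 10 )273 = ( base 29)9C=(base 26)AD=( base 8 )421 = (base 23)BK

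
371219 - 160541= 210678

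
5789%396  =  245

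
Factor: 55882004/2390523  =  2^2*3^( - 1)*17^( - 1)*19^(  -  1 )*2467^( - 1)*13970501^1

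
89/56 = 1  +  33/56 = 1.59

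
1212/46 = 26+ 8/23 = 26.35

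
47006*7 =329042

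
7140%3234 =672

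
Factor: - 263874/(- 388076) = 2^( - 1)*3^1 *199^1*439^( - 1 ) = 597/878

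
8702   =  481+8221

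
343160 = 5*68632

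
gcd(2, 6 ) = 2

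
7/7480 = 7/7480 = 0.00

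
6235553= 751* 8303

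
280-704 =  - 424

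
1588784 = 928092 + 660692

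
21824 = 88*248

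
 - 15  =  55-70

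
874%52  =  42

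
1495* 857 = 1281215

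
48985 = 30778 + 18207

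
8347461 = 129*64709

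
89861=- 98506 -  - 188367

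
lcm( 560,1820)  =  7280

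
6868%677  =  98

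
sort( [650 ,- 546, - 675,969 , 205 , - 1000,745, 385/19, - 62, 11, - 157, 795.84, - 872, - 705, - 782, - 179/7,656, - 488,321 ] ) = [ - 1000, - 872, - 782, -705, - 675,-546, - 488, - 157, - 62 ,-179/7, 11,  385/19 , 205,321,650, 656, 745,795.84,  969]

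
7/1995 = 1/285= 0.00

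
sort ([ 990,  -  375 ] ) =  [ - 375, 990]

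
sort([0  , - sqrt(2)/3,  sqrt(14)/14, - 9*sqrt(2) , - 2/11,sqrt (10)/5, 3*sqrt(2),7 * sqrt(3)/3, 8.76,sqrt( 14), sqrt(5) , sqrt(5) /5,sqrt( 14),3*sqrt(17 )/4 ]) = [- 9*sqrt (2),-sqrt( 2 )/3, - 2/11, 0,sqrt(14 )/14,sqrt(5)/5, sqrt (10 ) /5,sqrt( 5), 3*sqrt(17)/4, sqrt(14),sqrt(14), 7*sqrt( 3) /3,3*sqrt(2), 8.76]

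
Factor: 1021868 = 2^2*255467^1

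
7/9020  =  7/9020 = 0.00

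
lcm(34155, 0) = 0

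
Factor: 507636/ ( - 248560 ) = - 531/260 = -2^ ( - 2 )*3^2*5^( - 1 )*13^ (-1 )*59^1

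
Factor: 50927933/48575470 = 2^(-1)*5^( - 1 )*7^1 * 1033^1*7043^1*4857547^( - 1)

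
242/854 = 121/427 = 0.28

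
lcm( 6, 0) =0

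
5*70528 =352640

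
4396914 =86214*51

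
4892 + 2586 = 7478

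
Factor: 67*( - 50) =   -  2^1*5^2*67^1  =  -  3350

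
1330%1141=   189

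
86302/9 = 9589+1/9 = 9589.11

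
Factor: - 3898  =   - 2^1*1949^1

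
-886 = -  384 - 502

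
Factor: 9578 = 2^1*4789^1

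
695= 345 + 350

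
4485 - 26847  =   - 22362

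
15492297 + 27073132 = 42565429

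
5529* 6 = 33174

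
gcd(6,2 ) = 2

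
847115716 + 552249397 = 1399365113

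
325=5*65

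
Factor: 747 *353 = 263691=3^2*83^1 * 353^1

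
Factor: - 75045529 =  - 13^1*83^1*157^1*443^1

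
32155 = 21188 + 10967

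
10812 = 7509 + 3303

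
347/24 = 14 +11/24 = 14.46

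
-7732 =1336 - 9068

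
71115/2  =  71115/2 = 35557.50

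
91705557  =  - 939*( - 97663 ) 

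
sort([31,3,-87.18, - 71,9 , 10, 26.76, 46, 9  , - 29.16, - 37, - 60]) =[ -87.18,-71,-60,  -  37, - 29.16,3, 9, 9,10,26.76,31,46 ]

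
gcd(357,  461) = 1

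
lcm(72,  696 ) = 2088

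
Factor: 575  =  5^2*23^1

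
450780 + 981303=1432083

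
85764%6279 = 4137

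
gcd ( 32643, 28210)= 403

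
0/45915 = 0 = 0.00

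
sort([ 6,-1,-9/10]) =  [-1,-9/10,6 ] 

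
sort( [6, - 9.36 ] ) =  [ - 9.36, 6]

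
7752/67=7752/67= 115.70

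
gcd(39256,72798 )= 2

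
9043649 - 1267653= 7775996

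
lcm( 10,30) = 30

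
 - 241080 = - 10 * 24108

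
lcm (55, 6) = 330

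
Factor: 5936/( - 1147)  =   - 2^4 * 7^1*31^(-1)*37^( - 1)*53^1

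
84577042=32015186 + 52561856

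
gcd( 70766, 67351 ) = 1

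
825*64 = 52800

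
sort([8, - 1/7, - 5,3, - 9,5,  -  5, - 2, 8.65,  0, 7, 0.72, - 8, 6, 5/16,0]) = [ - 9, - 8 ,- 5 , - 5 , -2, - 1/7, 0,0, 5/16, 0.72,3,5,6, 7,8,8.65 ]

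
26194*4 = 104776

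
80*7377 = 590160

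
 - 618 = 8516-9134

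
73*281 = 20513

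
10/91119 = 10/91119 = 0.00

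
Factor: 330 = 2^1*3^1*5^1*11^1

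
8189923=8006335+183588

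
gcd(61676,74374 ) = 1814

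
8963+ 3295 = 12258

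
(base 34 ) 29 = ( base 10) 77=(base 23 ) 38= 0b1001101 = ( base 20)3H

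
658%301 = 56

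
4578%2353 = 2225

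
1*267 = 267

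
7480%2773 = 1934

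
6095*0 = 0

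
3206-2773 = 433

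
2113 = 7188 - 5075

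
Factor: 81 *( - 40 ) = -2^3*3^4*5^1 = -  3240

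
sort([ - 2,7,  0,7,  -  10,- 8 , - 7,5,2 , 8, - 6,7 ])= [ - 10, - 8, - 7, - 6, - 2,0,  2, 5,7,7,7,8 ] 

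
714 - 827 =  - 113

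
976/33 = 976/33 = 29.58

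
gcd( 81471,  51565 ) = 1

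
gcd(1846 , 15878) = 2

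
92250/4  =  23062+1/2 = 23062.50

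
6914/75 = 6914/75 = 92.19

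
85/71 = 85/71 = 1.20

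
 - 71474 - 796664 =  - 868138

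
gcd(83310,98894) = 2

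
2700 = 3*900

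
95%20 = 15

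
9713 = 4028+5685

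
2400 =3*800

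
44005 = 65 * 677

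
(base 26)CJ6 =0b10000110100100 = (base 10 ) 8612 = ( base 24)EMK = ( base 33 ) 7TW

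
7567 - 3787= 3780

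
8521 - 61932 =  - 53411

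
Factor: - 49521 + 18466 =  - 5^1 * 6211^1 = - 31055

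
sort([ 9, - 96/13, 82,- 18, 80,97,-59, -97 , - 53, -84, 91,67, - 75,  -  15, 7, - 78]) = [- 97,-84, - 78,- 75, - 59,  -  53, - 18, - 15, - 96/13,7, 9, 67, 80,82,  91,97] 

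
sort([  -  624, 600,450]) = [-624, 450,  600]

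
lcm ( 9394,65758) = 65758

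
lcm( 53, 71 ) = 3763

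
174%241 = 174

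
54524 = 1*54524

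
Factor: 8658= 2^1*3^2*13^1*37^1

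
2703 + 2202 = 4905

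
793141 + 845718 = 1638859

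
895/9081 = 895/9081 = 0.10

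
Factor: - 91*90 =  - 8190 = - 2^1*3^2*5^1*7^1*13^1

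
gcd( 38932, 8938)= 2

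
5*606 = 3030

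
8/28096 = 1/3512 = 0.00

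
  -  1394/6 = - 697/3 = - 232.33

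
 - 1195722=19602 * (-61)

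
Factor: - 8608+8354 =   -  254 = -2^1*127^1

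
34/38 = 17/19 = 0.89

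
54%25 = 4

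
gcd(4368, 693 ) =21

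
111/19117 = 111/19117 = 0.01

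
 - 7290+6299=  - 991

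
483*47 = 22701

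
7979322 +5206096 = 13185418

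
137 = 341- 204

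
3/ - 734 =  - 3/734 = - 0.00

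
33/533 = 33/533 = 0.06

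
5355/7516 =5355/7516 = 0.71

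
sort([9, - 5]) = [ - 5, 9]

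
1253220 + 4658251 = 5911471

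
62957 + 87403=150360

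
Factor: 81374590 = 2^1*5^1 * 11^1*193^1 * 3833^1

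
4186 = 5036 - 850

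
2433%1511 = 922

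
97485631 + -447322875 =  - 349837244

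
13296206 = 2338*5687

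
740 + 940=1680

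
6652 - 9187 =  - 2535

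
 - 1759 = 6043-7802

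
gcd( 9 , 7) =1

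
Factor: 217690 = 2^1*5^1*11^1*1979^1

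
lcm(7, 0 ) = 0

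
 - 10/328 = -5/164 = - 0.03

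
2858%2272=586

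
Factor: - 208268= - 2^2*52067^1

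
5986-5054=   932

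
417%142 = 133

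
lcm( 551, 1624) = 30856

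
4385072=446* 9832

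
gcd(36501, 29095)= 529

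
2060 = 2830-770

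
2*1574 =3148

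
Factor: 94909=107^1*887^1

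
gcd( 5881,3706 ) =1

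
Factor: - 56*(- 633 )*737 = 26125176 = 2^3 * 3^1*7^1*11^1 * 67^1 * 211^1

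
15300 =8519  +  6781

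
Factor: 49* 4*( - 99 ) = -19404 = -  2^2*3^2*7^2 * 11^1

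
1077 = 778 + 299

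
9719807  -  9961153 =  - 241346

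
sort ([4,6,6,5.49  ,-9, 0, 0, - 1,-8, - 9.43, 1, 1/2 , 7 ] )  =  [- 9.43, - 9, - 8, - 1, 0,0,1/2, 1, 4,5.49,6,6,7 ]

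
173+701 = 874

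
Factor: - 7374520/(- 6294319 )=2^3*5^1*263^1*691^( - 1 )*701^1*9109^(- 1)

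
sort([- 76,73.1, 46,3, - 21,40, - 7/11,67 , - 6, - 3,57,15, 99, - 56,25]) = [ - 76, - 56,  -  21, - 6, - 3, - 7/11, 3,15, 25,40,46,57,67,73.1 , 99]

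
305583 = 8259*37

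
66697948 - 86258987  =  - 19561039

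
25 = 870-845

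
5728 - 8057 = - 2329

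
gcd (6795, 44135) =5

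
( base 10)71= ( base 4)1013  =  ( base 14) 51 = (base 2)1000111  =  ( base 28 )2f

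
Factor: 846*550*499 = 232184700 = 2^2*3^2*5^2*11^1*47^1*499^1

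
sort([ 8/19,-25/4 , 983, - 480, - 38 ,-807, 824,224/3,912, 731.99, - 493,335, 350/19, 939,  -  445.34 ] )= [ - 807, - 493 ,-480, - 445.34 , - 38 , - 25/4, 8/19,350/19,224/3,335,731.99 , 824,912,939, 983 ]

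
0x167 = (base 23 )FE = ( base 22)G7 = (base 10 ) 359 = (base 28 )CN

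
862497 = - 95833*(-9)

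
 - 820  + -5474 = - 6294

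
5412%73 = 10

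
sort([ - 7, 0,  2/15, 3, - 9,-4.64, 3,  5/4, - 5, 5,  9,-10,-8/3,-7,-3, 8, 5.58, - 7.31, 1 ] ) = [ - 10, - 9, - 7.31, - 7, - 7, - 5, - 4.64, - 3,-8/3, 0,2/15, 1,5/4, 3,3, 5, 5.58 , 8, 9] 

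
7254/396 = 403/22=18.32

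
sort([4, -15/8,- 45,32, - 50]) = [ - 50, - 45, - 15/8,4,32]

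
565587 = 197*2871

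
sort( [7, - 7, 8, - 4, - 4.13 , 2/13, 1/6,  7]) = [ - 7,-4.13, - 4, 2/13,1/6, 7, 7, 8 ] 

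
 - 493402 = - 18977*26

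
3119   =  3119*1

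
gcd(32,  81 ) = 1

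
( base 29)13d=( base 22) 1KH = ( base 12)665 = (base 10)941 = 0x3ad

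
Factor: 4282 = 2^1*2141^1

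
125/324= 125/324  =  0.39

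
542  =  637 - 95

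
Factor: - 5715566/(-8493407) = 2^1*13^( - 1 )* 59^1  *  48437^1*653339^ ( - 1)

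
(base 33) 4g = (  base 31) 4O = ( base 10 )148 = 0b10010100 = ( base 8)224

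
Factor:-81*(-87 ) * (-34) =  - 239598 = - 2^1 * 3^5*17^1 * 29^1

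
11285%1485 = 890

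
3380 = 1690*2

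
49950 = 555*90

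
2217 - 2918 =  - 701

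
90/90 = 1 = 1.00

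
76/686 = 38/343 = 0.11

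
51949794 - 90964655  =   - 39014861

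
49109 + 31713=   80822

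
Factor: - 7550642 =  - 2^1*11^2*41^1 * 761^1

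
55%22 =11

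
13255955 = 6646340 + 6609615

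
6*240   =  1440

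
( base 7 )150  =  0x54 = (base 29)2Q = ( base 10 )84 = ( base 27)33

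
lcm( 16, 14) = 112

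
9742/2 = 4871 = 4871.00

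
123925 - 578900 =-454975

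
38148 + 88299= 126447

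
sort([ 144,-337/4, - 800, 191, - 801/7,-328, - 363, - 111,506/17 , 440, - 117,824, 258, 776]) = [ - 800,-363, - 328, - 117,-801/7, - 111 , -337/4 , 506/17,144, 191,258,440,776,824] 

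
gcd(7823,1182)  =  1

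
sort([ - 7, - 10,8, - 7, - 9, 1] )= [ - 10, - 9 , - 7, - 7,1,8 ] 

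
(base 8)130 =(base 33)2M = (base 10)88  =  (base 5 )323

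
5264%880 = 864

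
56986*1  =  56986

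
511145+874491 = 1385636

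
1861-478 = 1383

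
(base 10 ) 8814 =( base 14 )32D8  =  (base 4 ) 2021232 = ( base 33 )833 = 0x226E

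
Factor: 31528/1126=28 = 2^2*7^1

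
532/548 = 133/137  =  0.97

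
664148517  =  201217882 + 462930635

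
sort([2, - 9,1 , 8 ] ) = [ - 9,1, 2,  8]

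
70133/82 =70133/82 = 855.28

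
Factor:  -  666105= -3^1*5^1*11^2*  367^1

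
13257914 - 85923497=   -  72665583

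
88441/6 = 88441/6 = 14740.17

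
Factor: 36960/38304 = 3^( - 1)* 5^1*11^1*19^(  -  1) = 55/57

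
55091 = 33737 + 21354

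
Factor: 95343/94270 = 2^( - 1 )*3^1*5^( - 1 )*11^( - 1 )*61^1* 521^1*857^( - 1)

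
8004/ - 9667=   -  8004/9667 = - 0.83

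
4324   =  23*188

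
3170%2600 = 570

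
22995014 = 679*33866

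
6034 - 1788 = 4246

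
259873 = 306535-46662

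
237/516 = 79/172 = 0.46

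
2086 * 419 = 874034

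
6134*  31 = 190154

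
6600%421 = 285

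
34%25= 9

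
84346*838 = 70681948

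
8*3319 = 26552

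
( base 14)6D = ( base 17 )5C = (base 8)141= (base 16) 61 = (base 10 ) 97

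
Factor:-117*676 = -2^2*3^2 * 13^3=-79092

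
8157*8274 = 67491018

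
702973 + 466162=1169135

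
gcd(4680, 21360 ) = 120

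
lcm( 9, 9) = 9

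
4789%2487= 2302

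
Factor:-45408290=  - 2^1*5^1*19^1 * 238991^1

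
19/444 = 19/444 = 0.04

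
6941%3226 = 489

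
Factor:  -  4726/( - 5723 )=2^1* 17^1*59^(  -  1)*97^ ( - 1)*139^1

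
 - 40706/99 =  - 412 + 82/99 = - 411.17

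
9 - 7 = 2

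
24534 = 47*522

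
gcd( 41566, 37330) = 2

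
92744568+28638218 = 121382786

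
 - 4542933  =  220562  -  4763495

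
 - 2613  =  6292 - 8905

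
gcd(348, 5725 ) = 1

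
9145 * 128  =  1170560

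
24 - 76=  - 52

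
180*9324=1678320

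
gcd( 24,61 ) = 1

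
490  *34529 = 16919210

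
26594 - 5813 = 20781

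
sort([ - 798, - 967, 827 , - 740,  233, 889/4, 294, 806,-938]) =[-967,  -  938, - 798,-740, 889/4,  233, 294, 806, 827]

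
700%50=0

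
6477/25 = 259 + 2/25 = 259.08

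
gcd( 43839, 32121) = 9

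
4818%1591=45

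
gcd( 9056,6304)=32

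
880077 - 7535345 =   -  6655268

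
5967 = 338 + 5629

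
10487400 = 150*69916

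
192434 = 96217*2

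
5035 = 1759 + 3276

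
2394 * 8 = 19152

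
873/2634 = 291/878 = 0.33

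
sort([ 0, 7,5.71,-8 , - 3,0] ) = [ - 8, - 3,0,0 , 5.71, 7] 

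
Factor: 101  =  101^1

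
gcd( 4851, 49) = 49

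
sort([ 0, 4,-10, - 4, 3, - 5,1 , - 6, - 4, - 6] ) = [ - 10, - 6, - 6,-5, - 4, - 4,0,1,3,4] 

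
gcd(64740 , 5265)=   195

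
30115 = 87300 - 57185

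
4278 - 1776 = 2502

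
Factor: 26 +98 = 2^2*31^1 = 124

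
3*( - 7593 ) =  - 22779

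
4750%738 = 322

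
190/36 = 95/18 = 5.28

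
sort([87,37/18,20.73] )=[37/18, 20.73,  87] 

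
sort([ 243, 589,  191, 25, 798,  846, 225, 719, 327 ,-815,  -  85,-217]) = [-815, - 217,- 85,25, 191,225,  243,327,589, 719,  798, 846] 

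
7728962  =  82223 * 94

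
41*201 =8241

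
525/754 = 525/754 = 0.70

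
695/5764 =695/5764 = 0.12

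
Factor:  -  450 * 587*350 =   -  2^2*3^2*5^4*7^1*587^1 = -92452500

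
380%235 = 145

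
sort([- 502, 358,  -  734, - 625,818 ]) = [  -  734,  -  625, - 502, 358,818 ] 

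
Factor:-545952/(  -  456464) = 726/607 = 2^1*3^1*11^2*607^(-1 ) 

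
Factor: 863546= 2^1*113^1*3821^1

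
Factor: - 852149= -852149^1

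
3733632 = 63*59264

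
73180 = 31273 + 41907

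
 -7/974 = - 1+967/974 = - 0.01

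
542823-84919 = 457904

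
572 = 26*22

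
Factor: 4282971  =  3^1 * 7^1*11^1 * 18541^1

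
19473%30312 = 19473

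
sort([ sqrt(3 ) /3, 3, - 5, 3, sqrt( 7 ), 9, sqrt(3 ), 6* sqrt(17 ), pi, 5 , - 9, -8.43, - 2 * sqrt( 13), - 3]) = [ - 9,-8.43, - 2 * sqrt( 13),-5 , - 3,  sqrt(3)/3,  sqrt(3), sqrt ( 7), 3,3,pi, 5, 9,6*sqrt( 17) ]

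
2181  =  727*3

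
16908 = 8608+8300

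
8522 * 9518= 81112396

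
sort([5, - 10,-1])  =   [ - 10,  -  1, 5] 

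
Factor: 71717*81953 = 29^1*2473^1*81953^1  =  5877423301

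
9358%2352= 2302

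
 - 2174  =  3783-5957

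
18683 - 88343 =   -  69660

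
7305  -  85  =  7220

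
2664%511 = 109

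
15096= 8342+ 6754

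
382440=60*6374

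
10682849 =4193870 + 6488979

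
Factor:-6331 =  - 13^1*487^1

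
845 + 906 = 1751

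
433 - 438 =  - 5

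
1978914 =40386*49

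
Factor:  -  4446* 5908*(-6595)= 2^3*3^2 * 5^1*  7^1*13^1*19^1*211^1*1319^1 = 173230653960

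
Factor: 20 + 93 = 113 = 113^1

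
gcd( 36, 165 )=3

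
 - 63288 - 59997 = -123285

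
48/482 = 24/241  =  0.10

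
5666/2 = 2833 =2833.00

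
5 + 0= 5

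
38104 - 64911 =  - 26807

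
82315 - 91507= - 9192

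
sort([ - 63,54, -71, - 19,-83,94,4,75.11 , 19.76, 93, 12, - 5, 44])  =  [ - 83, - 71, - 63, -19, - 5, 4,12,19.76,  44,54,  75.11,93,94]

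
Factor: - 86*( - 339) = 29154 = 2^1*3^1*43^1 * 113^1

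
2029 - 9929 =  -7900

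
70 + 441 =511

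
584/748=146/187 = 0.78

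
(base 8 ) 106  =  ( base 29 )2C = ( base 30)2a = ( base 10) 70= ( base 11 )64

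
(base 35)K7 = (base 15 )322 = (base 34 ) kr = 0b1011000011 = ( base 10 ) 707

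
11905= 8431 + 3474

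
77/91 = 11/13  =  0.85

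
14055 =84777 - 70722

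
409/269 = 409/269=1.52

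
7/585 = 7/585 = 0.01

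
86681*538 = 46634378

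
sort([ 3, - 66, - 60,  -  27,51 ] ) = [ - 66,-60, - 27, 3, 51 ] 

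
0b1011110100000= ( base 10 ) 6048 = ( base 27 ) 880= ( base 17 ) 13fd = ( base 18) 10C0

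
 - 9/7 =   -  2 + 5/7 = - 1.29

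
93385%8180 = 3405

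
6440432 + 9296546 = 15736978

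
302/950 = 151/475 = 0.32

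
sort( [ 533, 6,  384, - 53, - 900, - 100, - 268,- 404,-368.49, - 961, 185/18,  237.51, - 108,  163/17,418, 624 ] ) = [ - 961, - 900, - 404,  -  368.49, - 268, - 108, - 100 ,-53, 6,163/17,185/18,  237.51,384,418,533,  624]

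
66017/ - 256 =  - 66017/256 = -257.88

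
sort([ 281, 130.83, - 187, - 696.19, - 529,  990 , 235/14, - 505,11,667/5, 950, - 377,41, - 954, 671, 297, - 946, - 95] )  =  [ - 954,  -  946, - 696.19, - 529, - 505, - 377, - 187, - 95, 11, 235/14,41, 130.83, 667/5,281,297 , 671, 950,990 ]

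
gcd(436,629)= 1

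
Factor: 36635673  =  3^1*41^1*149^1*1999^1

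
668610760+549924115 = 1218534875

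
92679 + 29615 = 122294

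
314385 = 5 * 62877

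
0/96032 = 0 = 0.00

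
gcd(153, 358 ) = 1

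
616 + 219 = 835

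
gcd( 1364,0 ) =1364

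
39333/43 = 914+31/43 = 914.72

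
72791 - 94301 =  - 21510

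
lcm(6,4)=12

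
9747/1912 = 9747/1912  =  5.10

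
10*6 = 60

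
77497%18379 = 3981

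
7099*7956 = 56479644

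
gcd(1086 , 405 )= 3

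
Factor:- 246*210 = -2^2 * 3^2*5^1 * 7^1*41^1 = - 51660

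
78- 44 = 34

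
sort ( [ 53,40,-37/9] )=[-37/9, 40,  53] 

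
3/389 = 3/389 = 0.01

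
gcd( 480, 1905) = 15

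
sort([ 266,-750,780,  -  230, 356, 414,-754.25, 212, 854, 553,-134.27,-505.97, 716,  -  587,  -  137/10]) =[ - 754.25,-750, - 587, - 505.97, - 230, - 134.27,- 137/10, 212,  266, 356, 414,553, 716,780 , 854] 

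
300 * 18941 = 5682300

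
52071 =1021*51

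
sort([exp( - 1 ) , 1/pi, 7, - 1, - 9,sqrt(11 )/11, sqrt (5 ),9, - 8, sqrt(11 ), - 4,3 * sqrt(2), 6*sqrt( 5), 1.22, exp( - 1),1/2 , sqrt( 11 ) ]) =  [ - 9, - 8, - 4, - 1, sqrt( 11)/11,1/pi,exp( - 1), exp( - 1 ),1/2 , 1.22,sqrt( 5), sqrt (11), sqrt ( 11) , 3*sqrt(2 ), 7, 9, 6 *sqrt( 5 )] 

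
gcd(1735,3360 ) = 5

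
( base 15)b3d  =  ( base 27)3cm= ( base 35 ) 22d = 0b100111100101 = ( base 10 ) 2533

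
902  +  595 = 1497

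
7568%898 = 384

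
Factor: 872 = 2^3*109^1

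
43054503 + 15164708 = 58219211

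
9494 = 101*94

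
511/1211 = 73/173 = 0.42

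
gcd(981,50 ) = 1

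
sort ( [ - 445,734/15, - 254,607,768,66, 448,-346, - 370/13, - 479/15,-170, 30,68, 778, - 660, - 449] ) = [ - 660, - 449, - 445, - 346, - 254, - 170 ,  -  479/15, - 370/13, 30,734/15, 66,  68, 448,607,768, 778] 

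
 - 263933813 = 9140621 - 273074434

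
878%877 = 1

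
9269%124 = 93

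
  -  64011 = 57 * ( - 1123) 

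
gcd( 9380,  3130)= 10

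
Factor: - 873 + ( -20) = - 19^1*47^1 =- 893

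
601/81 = 601/81  =  7.42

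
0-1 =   -  1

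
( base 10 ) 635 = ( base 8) 1173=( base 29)LQ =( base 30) l5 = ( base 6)2535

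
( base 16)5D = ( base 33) 2r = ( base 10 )93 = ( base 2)1011101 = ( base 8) 135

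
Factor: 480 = 2^5*3^1 *5^1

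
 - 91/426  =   - 1 + 335/426= -  0.21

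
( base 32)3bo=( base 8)6570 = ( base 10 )3448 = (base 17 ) BFE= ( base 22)72g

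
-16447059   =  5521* (-2979) 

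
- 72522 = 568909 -641431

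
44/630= 22/315=0.07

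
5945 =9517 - 3572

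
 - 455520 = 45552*( - 10)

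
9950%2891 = 1277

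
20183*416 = 8396128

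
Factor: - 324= - 2^2*3^4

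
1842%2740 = 1842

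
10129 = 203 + 9926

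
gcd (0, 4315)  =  4315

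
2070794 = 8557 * 242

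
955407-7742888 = - 6787481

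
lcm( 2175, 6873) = 171825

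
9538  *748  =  7134424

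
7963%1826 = 659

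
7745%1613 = 1293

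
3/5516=3/5516 = 0.00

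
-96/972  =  -8/81 = - 0.10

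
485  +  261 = 746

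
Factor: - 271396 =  - 2^2*19^1*3571^1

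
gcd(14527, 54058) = 1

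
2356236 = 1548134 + 808102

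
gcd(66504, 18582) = 978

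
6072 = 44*138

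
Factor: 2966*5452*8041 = 2^3*11^1 * 17^1*29^1*43^1*47^1*1483^1 = 130028051912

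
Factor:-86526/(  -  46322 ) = 99/53= 3^2* 11^1*53^( - 1)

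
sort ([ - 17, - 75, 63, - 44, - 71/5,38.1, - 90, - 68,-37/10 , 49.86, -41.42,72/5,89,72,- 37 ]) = [ - 90,  -  75,  -  68,-44, - 41.42, - 37, - 17, - 71/5, - 37/10,72/5, 38.1,49.86, 63,72,89 ] 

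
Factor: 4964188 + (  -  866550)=4097638= 2^1*2048819^1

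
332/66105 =332/66105 = 0.01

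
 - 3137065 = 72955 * (-43)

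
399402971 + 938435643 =1337838614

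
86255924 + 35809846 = 122065770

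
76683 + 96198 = 172881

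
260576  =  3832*68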